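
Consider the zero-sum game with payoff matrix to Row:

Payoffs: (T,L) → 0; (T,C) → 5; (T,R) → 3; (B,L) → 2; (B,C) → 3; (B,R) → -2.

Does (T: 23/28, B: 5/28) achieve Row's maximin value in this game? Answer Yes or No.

No

Against L this mix gives (23/28)·0 + (5/28)·2 = 5/14.
Against C this mix gives (23/28)·5 + (5/28)·3 = 65/14.
Against R this mix gives (23/28)·3 + (5/28)·(-2) = 59/28.
Column will play L, holding Row to 5/14. Shifting weight toward the row that does better against L would raise this floor (the equalizing mix achieves 6/7 against both L and R), so the proposed strategy is not optimal.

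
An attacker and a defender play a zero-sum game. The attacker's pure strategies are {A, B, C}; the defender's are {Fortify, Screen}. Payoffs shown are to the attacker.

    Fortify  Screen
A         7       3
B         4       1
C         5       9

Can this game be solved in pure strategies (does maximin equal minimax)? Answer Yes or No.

Row minima: A → 3, B → 1, C → 5; maximin = 5.
Column maxima: Fortify → 7, Screen → 9; minimax = 7.
5 ≠ 7, so no pure-strategy equilibrium exists.

No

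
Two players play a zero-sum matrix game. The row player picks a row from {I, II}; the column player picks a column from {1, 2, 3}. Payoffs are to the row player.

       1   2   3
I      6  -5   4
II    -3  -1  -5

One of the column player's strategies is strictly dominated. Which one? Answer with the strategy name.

1

3 holds the row player's payoff strictly below 1 in every row: 4 < 6, -5 < -3.
So 1 is strictly dominated for the column player.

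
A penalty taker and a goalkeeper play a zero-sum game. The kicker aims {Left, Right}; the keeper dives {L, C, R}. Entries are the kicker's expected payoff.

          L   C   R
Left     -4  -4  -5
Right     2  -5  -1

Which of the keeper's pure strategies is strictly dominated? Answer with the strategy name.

R holds the kicker's payoff strictly below L in every row: -5 < -4, -1 < 2.
So L is strictly dominated for the keeper.

L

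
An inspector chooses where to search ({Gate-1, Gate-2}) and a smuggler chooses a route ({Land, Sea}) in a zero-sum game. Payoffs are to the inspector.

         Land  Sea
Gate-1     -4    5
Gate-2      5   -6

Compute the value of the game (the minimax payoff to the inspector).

Row minima: Gate-1 → -4, Gate-2 → -6; maximin = -4.
Column maxima: Land → 5, Sea → 5; minimax = 5.
-4 ≠ 5, so there is no saddle point; optimal play is mixed.
Let the inspector play Gate-1 with probability p. Expected payoff against Land: (-4)p + 5(1−p) = −9p + 5; against Sea: 5p + (-6)(1−p) = 11p − 6.
Setting these equal: −9p + 5 = 11p − 6 ⇒ −20p = -11 ⇒ p = 11/20, and the value is (-9)·(11/20) + 5 = 1/20.
For the smuggler: with q = P(Land), equating Gate-1's and Gate-2's payoffs gives −9q + 5 = 11q − 6 ⇒ q = 11/20.

1/20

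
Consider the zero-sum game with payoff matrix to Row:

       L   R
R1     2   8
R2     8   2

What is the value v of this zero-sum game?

Row minima: R1 → 2, R2 → 2; maximin = 2.
Column maxima: L → 8, R → 8; minimax = 8.
2 ≠ 8, so there is no saddle point; optimal play is mixed.
Let Row play R1 with probability p. Expected payoff against L: 2p + 8(1−p) = −6p + 8; against R: 8p + 2(1−p) = 6p + 2.
Setting these equal: −6p + 8 = 6p + 2 ⇒ −12p = -6 ⇒ p = 1/2, and the value is (-6)·(1/2) + 8 = 5.
For Column: with q = P(L), equating R1's and R2's payoffs gives −6q + 8 = 6q + 2 ⇒ q = 1/2.

5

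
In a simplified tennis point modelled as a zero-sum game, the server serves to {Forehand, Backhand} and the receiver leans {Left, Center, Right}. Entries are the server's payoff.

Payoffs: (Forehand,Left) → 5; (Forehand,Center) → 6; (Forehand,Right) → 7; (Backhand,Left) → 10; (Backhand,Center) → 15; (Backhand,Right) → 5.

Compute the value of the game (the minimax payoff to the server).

45/7

Row minima: Forehand → 5, Backhand → 5; maximin = 5.
Column maxima: Left → 10, Center → 15, Right → 7; minimax = 7.
5 ≠ 7, so there is no saddle point; optimal play is mixed.
Center is strictly dominated by Left (it gives the server strictly more in every row), so the receiver never plays it.
On the remaining 2×2 (Forehand, Backhand vs Left, Right):
Let the server play Forehand with probability p. Expected payoff against Left: 5p + 10(1−p) = −5p + 10; against Right: 7p + 5(1−p) = 2p + 5.
Setting these equal: −5p + 10 = 2p + 5 ⇒ −7p = -5 ⇒ p = 5/7, and the value is (-5)·(5/7) + 10 = 45/7.
For the receiver: with q = P(Left), equating Forehand's and Backhand's payoffs gives −2q + 7 = 5q + 5 ⇒ q = 2/7.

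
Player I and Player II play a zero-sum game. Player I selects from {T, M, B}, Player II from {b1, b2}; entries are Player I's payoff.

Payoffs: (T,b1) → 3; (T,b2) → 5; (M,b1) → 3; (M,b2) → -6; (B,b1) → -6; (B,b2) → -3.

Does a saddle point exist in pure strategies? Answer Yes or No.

Row minima: T → 3, M → -6, B → -6; maximin = 3.
Column maxima: b1 → 3, b2 → 5; minimax = 3.
maximin = minimax = 3, so a saddle point exists.

Yes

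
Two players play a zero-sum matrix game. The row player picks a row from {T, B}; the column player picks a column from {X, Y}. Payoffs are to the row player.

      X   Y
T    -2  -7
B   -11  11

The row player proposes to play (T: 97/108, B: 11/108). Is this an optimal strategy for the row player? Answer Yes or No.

No

Against X this mix gives (97/108)·(-2) + (11/108)·(-11) = -35/12.
Against Y this mix gives (97/108)·(-7) + (11/108)·11 = -31/6.
The column player will play Y, holding the row player to -31/6. Shifting weight toward the row that does better against Y would raise this floor (the equalizing mix achieves -11/3 against both Y and X), so the proposed strategy is not optimal.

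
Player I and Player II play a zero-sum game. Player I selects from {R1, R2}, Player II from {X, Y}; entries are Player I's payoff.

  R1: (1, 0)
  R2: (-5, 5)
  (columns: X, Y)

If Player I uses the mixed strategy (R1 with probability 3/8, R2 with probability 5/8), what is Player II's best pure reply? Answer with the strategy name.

If Player II plays X, Player I's expected payoff is (3/8)·1 + (5/8)·(-5) = -11/4.
If Player II plays Y, Player I's expected payoff is (3/8)·0 + (5/8)·5 = 25/8.
Player II minimizes Player I's payoff; the smallest is -11/4, so the best response is X.

X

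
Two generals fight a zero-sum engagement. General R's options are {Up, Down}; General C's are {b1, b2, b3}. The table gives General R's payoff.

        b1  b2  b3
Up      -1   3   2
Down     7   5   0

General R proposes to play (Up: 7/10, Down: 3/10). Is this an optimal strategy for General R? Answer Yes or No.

Yes

Against b1 this mix gives (7/10)·(-1) + (3/10)·7 = 7/5.
Against b2 this mix gives (7/10)·3 + (3/10)·5 = 18/5.
Against b3 this mix gives (7/10)·2 + (3/10)·0 = 7/5.
All of General C's active replies (b1, b3) yield 7/5, and no column does worse for General R. The mix makes General C indifferent and guarantees 7/5, so it is optimal.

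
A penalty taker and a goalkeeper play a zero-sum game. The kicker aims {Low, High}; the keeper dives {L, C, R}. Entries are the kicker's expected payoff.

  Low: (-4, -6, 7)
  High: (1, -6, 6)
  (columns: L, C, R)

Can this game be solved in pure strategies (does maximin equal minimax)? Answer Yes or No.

Yes

Row minima: Low → -6, High → -6; maximin = -6.
Column maxima: L → 1, C → -6, R → 7; minimax = -6.
maximin = minimax = -6, so a saddle point exists.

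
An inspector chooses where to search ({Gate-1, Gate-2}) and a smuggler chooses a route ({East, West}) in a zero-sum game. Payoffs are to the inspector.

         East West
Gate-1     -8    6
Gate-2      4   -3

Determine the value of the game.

Row minima: Gate-1 → -8, Gate-2 → -3; maximin = -3.
Column maxima: East → 4, West → 6; minimax = 4.
-3 ≠ 4, so there is no saddle point; optimal play is mixed.
Let the inspector play Gate-1 with probability p. Expected payoff against East: (-8)p + 4(1−p) = −12p + 4; against West: 6p + (-3)(1−p) = 9p − 3.
Setting these equal: −12p + 4 = 9p − 3 ⇒ −21p = -7 ⇒ p = 1/3, and the value is (-12)·(1/3) + 4 = 0.
For the smuggler: with q = P(East), equating Gate-1's and Gate-2's payoffs gives −14q + 6 = 7q − 3 ⇒ q = 3/7.

0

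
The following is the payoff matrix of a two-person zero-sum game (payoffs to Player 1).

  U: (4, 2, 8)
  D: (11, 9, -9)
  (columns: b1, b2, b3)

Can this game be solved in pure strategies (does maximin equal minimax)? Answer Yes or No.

No

Row minima: U → 2, D → -9; maximin = 2.
Column maxima: b1 → 11, b2 → 9, b3 → 8; minimax = 8.
2 ≠ 8, so no pure-strategy equilibrium exists.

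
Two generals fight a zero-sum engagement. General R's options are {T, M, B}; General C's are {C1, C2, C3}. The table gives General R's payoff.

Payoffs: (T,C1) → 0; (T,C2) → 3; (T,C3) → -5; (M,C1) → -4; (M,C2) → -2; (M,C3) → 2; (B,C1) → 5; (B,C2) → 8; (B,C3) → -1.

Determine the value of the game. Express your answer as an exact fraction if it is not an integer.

Row minima: T → -5, M → -4, B → -1; maximin = -1.
Column maxima: C1 → 5, C2 → 8, C3 → 2; minimax = 2.
-1 ≠ 2, so there is no saddle point; optimal play is mixed.
T is strictly dominated by B, so General R never plays it.
C2 is strictly dominated by C1 (it gives General R strictly more in every row), so General C never plays it.
On the remaining 2×2 (M, B vs C1, C3):
Let General R play M with probability p. Expected payoff against C1: (-4)p + 5(1−p) = −9p + 5; against C3: 2p + (-1)(1−p) = 3p − 1.
Setting these equal: −9p + 5 = 3p − 1 ⇒ −12p = -6 ⇒ p = 1/2, and the value is (-9)·(1/2) + 5 = 1/2.
For General C: with q = P(C1), equating M's and B's payoffs gives −6q + 2 = 6q − 1 ⇒ q = 1/4.

1/2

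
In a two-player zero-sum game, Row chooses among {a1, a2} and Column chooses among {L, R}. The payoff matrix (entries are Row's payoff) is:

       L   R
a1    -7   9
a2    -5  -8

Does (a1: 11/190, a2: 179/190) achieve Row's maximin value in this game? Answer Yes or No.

Against L this mix gives (11/190)·(-7) + (179/190)·(-5) = -486/95.
Against R this mix gives (11/190)·9 + (179/190)·(-8) = -1333/190.
Column will play R, holding Row to -1333/190. Shifting weight toward the row that does better against R would raise this floor (the equalizing mix achieves -101/19 against both R and L), so the proposed strategy is not optimal.

No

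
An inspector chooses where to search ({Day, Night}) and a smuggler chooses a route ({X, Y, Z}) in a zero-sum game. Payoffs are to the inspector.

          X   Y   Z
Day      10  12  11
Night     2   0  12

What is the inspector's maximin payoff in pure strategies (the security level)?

10

Row minima: Day → 10, Night → 0.
The best of these is 10.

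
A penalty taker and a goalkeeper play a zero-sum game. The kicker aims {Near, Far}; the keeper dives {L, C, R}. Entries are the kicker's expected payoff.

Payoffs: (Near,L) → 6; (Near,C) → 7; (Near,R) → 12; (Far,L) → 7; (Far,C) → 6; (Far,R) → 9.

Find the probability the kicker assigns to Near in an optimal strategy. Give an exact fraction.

Row minima: Near → 6, Far → 6; maximin = 6.
Column maxima: L → 7, C → 7, R → 12; minimax = 7.
6 ≠ 7, so there is no saddle point; optimal play is mixed.
R is strictly dominated by L (it gives the kicker strictly more in every row), so the keeper never plays it.
On the remaining 2×2 (Near, Far vs L, C):
Let the kicker play Near with probability p. Expected payoff against L: 6p + 7(1−p) = −p + 7; against C: 7p + 6(1−p) = p + 6.
Setting these equal: −p + 7 = p + 6 ⇒ −2p = -1 ⇒ p = 1/2, and the value is (-1)·(1/2) + 7 = 13/2.
For the keeper: with q = P(L), equating Near's and Far's payoffs gives −q + 7 = q + 6 ⇒ q = 1/2.

1/2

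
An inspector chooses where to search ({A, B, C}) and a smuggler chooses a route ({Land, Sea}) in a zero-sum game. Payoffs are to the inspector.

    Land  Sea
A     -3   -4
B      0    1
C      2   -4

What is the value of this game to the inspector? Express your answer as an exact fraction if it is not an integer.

Row minima: A → -4, B → 0, C → -4; maximin = 0.
Column maxima: Land → 2, Sea → 1; minimax = 1.
0 ≠ 1, so there is no saddle point; optimal play is mixed.
A is strictly dominated by B, so the inspector never plays it.
On the remaining 2×2 (B, C vs Land, Sea):
Let the inspector play B with probability p. Expected payoff against Land: 0p + 2(1−p) = −2p + 2; against Sea: 1p + (-4)(1−p) = 5p − 4.
Setting these equal: −2p + 2 = 5p − 4 ⇒ −7p = -6 ⇒ p = 6/7, and the value is (-2)·(6/7) + 2 = 2/7.
For the smuggler: with q = P(Land), equating B's and C's payoffs gives −q + 1 = 6q − 4 ⇒ q = 5/7.

2/7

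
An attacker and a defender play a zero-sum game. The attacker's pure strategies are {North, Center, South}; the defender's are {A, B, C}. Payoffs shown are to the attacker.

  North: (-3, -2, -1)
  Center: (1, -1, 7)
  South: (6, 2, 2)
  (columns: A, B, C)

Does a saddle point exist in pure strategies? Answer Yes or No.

Yes

Row minima: North → -3, Center → -1, South → 2; maximin = 2.
Column maxima: A → 6, B → 2, C → 7; minimax = 2.
maximin = minimax = 2, so a saddle point exists.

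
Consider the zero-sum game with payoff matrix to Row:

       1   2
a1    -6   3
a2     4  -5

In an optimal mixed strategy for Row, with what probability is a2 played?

1/2

Row minima: a1 → -6, a2 → -5; maximin = -5.
Column maxima: 1 → 4, 2 → 3; minimax = 3.
-5 ≠ 3, so there is no saddle point; optimal play is mixed.
Let Row play a1 with probability p. Expected payoff against 1: (-6)p + 4(1−p) = −10p + 4; against 2: 3p + (-5)(1−p) = 8p − 5.
Setting these equal: −10p + 4 = 8p − 5 ⇒ −18p = -9 ⇒ p = 1/2, and the value is (-10)·(1/2) + 4 = -1.
For Column: with q = P(1), equating a1's and a2's payoffs gives −9q + 3 = 9q − 5 ⇒ q = 4/9.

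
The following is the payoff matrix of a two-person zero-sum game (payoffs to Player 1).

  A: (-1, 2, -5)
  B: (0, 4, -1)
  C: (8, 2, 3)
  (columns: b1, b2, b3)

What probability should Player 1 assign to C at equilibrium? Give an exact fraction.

5/6

Row minima: A → -5, B → -1, C → 2; maximin = 2.
Column maxima: b1 → 8, b2 → 4, b3 → 3; minimax = 3.
2 ≠ 3, so there is no saddle point; optimal play is mixed.
A is strictly dominated by B, so Player 1 never plays it.
b1 is strictly dominated by b3 (it gives Player 1 strictly more in every row), so Player 2 never plays it.
On the remaining 2×2 (B, C vs b2, b3):
Let Player 1 play B with probability p. Expected payoff against b2: 4p + 2(1−p) = 2p + 2; against b3: (-1)p + 3(1−p) = −4p + 3.
Setting these equal: 2p + 2 = −4p + 3 ⇒ 6p = 1 ⇒ p = 1/6, and the value is (2)·(1/6) + 2 = 7/3.
For Player 2: with q = P(b2), equating B's and C's payoffs gives 5q − 1 = −q + 3 ⇒ q = 2/3.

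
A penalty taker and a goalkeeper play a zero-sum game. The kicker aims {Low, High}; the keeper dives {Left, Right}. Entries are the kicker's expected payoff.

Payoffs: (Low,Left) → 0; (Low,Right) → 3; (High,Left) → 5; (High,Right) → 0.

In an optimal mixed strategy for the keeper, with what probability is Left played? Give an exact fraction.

Row minima: Low → 0, High → 0; maximin = 0.
Column maxima: Left → 5, Right → 3; minimax = 3.
0 ≠ 3, so there is no saddle point; optimal play is mixed.
Let the kicker play Low with probability p. Expected payoff against Left: 0p + 5(1−p) = −5p + 5; against Right: 3p + 0(1−p) = 3p.
Setting these equal: −5p + 5 = 3p ⇒ −8p = -5 ⇒ p = 5/8, and the value is (-5)·(5/8) + 5 = 15/8.
For the keeper: with q = P(Left), equating Low's and High's payoffs gives −3q + 3 = 5q ⇒ q = 3/8.

3/8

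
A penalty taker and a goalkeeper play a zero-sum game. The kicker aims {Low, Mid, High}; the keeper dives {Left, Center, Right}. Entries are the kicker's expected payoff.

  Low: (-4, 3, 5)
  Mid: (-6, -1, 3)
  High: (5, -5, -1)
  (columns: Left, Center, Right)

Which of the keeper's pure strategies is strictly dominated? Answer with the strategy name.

Right

Center holds the kicker's payoff strictly below Right in every row: 3 < 5, -1 < 3, -5 < -1.
So Right is strictly dominated for the keeper.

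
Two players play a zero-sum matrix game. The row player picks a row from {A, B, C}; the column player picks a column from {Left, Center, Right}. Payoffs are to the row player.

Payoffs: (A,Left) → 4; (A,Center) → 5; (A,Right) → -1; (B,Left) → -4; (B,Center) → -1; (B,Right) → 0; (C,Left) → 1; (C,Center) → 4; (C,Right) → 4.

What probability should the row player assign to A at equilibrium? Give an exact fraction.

3/8

Row minima: A → -1, B → -4, C → 1; maximin = 1.
Column maxima: Left → 4, Center → 5, Right → 4; minimax = 4.
1 ≠ 4, so there is no saddle point; optimal play is mixed.
B is strictly dominated by C, so the row player never plays it.
Center is strictly dominated by Left (it gives the row player strictly more in every row), so the column player never plays it.
On the remaining 2×2 (A, C vs Left, Right):
Let the row player play A with probability p. Expected payoff against Left: 4p + 1(1−p) = 3p + 1; against Right: (-1)p + 4(1−p) = −5p + 4.
Setting these equal: 3p + 1 = −5p + 4 ⇒ 8p = 3 ⇒ p = 3/8, and the value is (3)·(3/8) + 1 = 17/8.
For the column player: with q = P(Left), equating A's and C's payoffs gives 5q − 1 = −3q + 4 ⇒ q = 5/8.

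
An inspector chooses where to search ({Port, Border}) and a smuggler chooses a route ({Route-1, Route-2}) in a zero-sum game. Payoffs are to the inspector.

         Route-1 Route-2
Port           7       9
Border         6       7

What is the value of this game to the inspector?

Row minima: Port → 7, Border → 6; maximin = 7.
Column maxima: Route-1 → 7, Route-2 → 9; minimax = 7.
Since maximin = minimax = 7, there is a saddle point and the value is 7.

7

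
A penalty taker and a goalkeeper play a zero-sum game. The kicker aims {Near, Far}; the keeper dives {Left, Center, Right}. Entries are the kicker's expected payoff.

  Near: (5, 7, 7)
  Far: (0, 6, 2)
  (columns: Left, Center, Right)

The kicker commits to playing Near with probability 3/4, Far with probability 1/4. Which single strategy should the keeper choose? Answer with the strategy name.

Left

If the keeper plays Left, the kicker's expected payoff is (3/4)·5 + (1/4)·0 = 15/4.
If the keeper plays Center, the kicker's expected payoff is (3/4)·7 + (1/4)·6 = 27/4.
If the keeper plays Right, the kicker's expected payoff is (3/4)·7 + (1/4)·2 = 23/4.
The keeper minimizes the kicker's payoff; the smallest is 15/4, so the best response is Left.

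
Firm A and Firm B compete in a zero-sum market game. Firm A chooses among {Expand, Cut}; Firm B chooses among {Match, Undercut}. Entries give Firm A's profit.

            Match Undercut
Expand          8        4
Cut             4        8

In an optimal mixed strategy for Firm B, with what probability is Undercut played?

Row minima: Expand → 4, Cut → 4; maximin = 4.
Column maxima: Match → 8, Undercut → 8; minimax = 8.
4 ≠ 8, so there is no saddle point; optimal play is mixed.
Let Firm A play Expand with probability p. Expected payoff against Match: 8p + 4(1−p) = 4p + 4; against Undercut: 4p + 8(1−p) = −4p + 8.
Setting these equal: 4p + 4 = −4p + 8 ⇒ 8p = 4 ⇒ p = 1/2, and the value is (4)·(1/2) + 4 = 6.
For Firm B: with q = P(Match), equating Expand's and Cut's payoffs gives 4q + 4 = −4q + 8 ⇒ q = 1/2.

1/2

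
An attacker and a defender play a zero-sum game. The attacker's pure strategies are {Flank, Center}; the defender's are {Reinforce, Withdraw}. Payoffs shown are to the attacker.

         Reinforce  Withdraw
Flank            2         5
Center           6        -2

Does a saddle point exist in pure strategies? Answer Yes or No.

No

Row minima: Flank → 2, Center → -2; maximin = 2.
Column maxima: Reinforce → 6, Withdraw → 5; minimax = 5.
2 ≠ 5, so no pure-strategy equilibrium exists.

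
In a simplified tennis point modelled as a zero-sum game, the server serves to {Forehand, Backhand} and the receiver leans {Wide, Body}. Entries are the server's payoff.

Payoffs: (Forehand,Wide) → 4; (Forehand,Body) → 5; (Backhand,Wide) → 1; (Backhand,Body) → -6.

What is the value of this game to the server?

Row minima: Forehand → 4, Backhand → -6; maximin = 4.
Column maxima: Wide → 4, Body → 5; minimax = 4.
Since maximin = minimax = 4, there is a saddle point and the value is 4.

4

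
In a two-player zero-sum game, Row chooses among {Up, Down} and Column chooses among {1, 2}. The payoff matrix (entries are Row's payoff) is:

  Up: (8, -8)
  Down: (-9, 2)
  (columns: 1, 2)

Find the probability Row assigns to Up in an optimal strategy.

11/27

Row minima: Up → -8, Down → -9; maximin = -8.
Column maxima: 1 → 8, 2 → 2; minimax = 2.
-8 ≠ 2, so there is no saddle point; optimal play is mixed.
Let Row play Up with probability p. Expected payoff against 1: 8p + (-9)(1−p) = 17p − 9; against 2: (-8)p + 2(1−p) = −10p + 2.
Setting these equal: 17p − 9 = −10p + 2 ⇒ 27p = 11 ⇒ p = 11/27, and the value is (17)·(11/27) − 9 = -56/27.
For Column: with q = P(1), equating Up's and Down's payoffs gives 16q − 8 = −11q + 2 ⇒ q = 10/27.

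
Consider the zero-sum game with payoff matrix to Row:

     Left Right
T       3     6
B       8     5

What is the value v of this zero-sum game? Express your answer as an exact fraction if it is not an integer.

11/2

Row minima: T → 3, B → 5; maximin = 5.
Column maxima: Left → 8, Right → 6; minimax = 6.
5 ≠ 6, so there is no saddle point; optimal play is mixed.
Let Row play T with probability p. Expected payoff against Left: 3p + 8(1−p) = −5p + 8; against Right: 6p + 5(1−p) = p + 5.
Setting these equal: −5p + 8 = p + 5 ⇒ −6p = -3 ⇒ p = 1/2, and the value is (-5)·(1/2) + 8 = 11/2.
For Column: with q = P(Left), equating T's and B's payoffs gives −3q + 6 = 3q + 5 ⇒ q = 1/6.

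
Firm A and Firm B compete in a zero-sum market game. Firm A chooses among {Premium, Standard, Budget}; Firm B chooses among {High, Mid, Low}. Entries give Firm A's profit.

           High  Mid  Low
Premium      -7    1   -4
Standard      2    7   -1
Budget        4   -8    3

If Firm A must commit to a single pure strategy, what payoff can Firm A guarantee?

-1

Row minima: Premium → -7, Standard → -1, Budget → -8.
The best of these is -1.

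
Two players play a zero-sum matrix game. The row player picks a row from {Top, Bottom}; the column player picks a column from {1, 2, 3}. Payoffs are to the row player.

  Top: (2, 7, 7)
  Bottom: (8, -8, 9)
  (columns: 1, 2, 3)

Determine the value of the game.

24/7

Row minima: Top → 2, Bottom → -8; maximin = 2.
Column maxima: 1 → 8, 2 → 7, 3 → 9; minimax = 7.
2 ≠ 7, so there is no saddle point; optimal play is mixed.
3 is strictly dominated by 1 (it gives the row player strictly more in every row), so the column player never plays it.
On the remaining 2×2 (Top, Bottom vs 1, 2):
Let the row player play Top with probability p. Expected payoff against 1: 2p + 8(1−p) = −6p + 8; against 2: 7p + (-8)(1−p) = 15p − 8.
Setting these equal: −6p + 8 = 15p − 8 ⇒ −21p = -16 ⇒ p = 16/21, and the value is (-6)·(16/21) + 8 = 24/7.
For the column player: with q = P(1), equating Top's and Bottom's payoffs gives −5q + 7 = 16q − 8 ⇒ q = 5/7.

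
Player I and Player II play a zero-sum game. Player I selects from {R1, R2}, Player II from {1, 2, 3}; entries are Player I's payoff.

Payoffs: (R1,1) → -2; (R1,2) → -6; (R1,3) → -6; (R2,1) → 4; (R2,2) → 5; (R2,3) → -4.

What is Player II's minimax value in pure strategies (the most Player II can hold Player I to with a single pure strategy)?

Column maxima: 1 → 4, 2 → 5, 3 → -4.
The smallest of these is -4.

-4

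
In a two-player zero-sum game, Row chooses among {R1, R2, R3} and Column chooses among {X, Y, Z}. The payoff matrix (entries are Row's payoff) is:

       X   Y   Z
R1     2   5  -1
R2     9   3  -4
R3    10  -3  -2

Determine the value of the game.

-1

Row minima: R1 → -1, R2 → -4, R3 → -3; maximin = -1.
Column maxima: X → 10, Y → 5, Z → -1; minimax = -1.
Since maximin = minimax = -1, there is a saddle point and the value is -1.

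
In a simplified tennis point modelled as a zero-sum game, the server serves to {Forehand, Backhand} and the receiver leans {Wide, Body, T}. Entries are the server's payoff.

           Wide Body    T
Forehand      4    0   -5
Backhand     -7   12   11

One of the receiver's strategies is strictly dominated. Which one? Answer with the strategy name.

T holds the server's payoff strictly below Body in every row: -5 < 0, 11 < 12.
So Body is strictly dominated for the receiver.

Body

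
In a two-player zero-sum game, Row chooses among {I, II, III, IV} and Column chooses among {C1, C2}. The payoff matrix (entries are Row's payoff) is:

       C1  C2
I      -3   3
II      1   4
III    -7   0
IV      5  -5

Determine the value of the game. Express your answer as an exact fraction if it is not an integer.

25/13

Row minima: I → -3, II → 1, III → -7, IV → -5; maximin = 1.
Column maxima: C1 → 5, C2 → 4; minimax = 4.
1 ≠ 4, so there is no saddle point; optimal play is mixed.
I is strictly dominated by II, so Row never plays it.
III is strictly dominated by II, so Row never plays it.
On the remaining 2×2 (II, IV vs C1, C2):
Let Row play II with probability p. Expected payoff against C1: 1p + 5(1−p) = −4p + 5; against C2: 4p + (-5)(1−p) = 9p − 5.
Setting these equal: −4p + 5 = 9p − 5 ⇒ −13p = -10 ⇒ p = 10/13, and the value is (-4)·(10/13) + 5 = 25/13.
For Column: with q = P(C1), equating II's and IV's payoffs gives −3q + 4 = 10q − 5 ⇒ q = 9/13.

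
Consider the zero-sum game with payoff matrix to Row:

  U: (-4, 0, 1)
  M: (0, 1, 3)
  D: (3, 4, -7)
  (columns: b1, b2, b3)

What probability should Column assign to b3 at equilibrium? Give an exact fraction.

3/13

Row minima: U → -4, M → 0, D → -7; maximin = 0.
Column maxima: b1 → 3, b2 → 4, b3 → 3; minimax = 3.
0 ≠ 3, so there is no saddle point; optimal play is mixed.
U is strictly dominated by M, so Row never plays it.
b2 is strictly dominated by b1 (it gives Row strictly more in every row), so Column never plays it.
On the remaining 2×2 (M, D vs b1, b3):
Let Row play M with probability p. Expected payoff against b1: 0p + 3(1−p) = −3p + 3; against b3: 3p + (-7)(1−p) = 10p − 7.
Setting these equal: −3p + 3 = 10p − 7 ⇒ −13p = -10 ⇒ p = 10/13, and the value is (-3)·(10/13) + 3 = 9/13.
For Column: with q = P(b1), equating M's and D's payoffs gives −3q + 3 = 10q − 7 ⇒ q = 10/13.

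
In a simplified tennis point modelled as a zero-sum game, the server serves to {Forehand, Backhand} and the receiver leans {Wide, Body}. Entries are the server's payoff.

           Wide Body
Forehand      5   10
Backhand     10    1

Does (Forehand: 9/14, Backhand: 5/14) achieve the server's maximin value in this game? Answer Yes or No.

Yes

Against Wide this mix gives (9/14)·5 + (5/14)·10 = 95/14.
Against Body this mix gives (9/14)·10 + (5/14)·1 = 95/14.
All of the receiver's active replies (Wide, Body) yield 95/14, and no column does worse for the server. The mix makes the receiver indifferent and guarantees 95/14, so it is optimal.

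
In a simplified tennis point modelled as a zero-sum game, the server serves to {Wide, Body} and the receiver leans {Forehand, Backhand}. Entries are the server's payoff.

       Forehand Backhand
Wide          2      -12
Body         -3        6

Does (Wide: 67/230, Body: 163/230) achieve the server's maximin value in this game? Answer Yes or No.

No

Against Forehand this mix gives (67/230)·2 + (163/230)·(-3) = -71/46.
Against Backhand this mix gives (67/230)·(-12) + (163/230)·6 = 87/115.
The receiver will play Forehand, holding the server to -71/46. Shifting weight toward the row that does better against Forehand would raise this floor (the equalizing mix achieves -24/23 against both Forehand and Backhand), so the proposed strategy is not optimal.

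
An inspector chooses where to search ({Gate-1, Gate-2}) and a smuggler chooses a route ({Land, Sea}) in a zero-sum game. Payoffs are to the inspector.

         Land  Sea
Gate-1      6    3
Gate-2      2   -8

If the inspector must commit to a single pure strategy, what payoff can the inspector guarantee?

3

Row minima: Gate-1 → 3, Gate-2 → -8.
The best of these is 3.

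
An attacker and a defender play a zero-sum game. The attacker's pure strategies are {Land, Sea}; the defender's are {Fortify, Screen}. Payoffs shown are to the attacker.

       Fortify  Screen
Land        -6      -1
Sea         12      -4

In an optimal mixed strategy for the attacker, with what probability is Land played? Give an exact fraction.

16/21

Row minima: Land → -6, Sea → -4; maximin = -4.
Column maxima: Fortify → 12, Screen → -1; minimax = -1.
-4 ≠ -1, so there is no saddle point; optimal play is mixed.
Let the attacker play Land with probability p. Expected payoff against Fortify: (-6)p + 12(1−p) = −18p + 12; against Screen: (-1)p + (-4)(1−p) = 3p − 4.
Setting these equal: −18p + 12 = 3p − 4 ⇒ −21p = -16 ⇒ p = 16/21, and the value is (-18)·(16/21) + 12 = -12/7.
For the defender: with q = P(Fortify), equating Land's and Sea's payoffs gives −5q − 1 = 16q − 4 ⇒ q = 1/7.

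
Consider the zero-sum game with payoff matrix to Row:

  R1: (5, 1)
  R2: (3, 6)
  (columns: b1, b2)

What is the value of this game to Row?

27/7

Row minima: R1 → 1, R2 → 3; maximin = 3.
Column maxima: b1 → 5, b2 → 6; minimax = 5.
3 ≠ 5, so there is no saddle point; optimal play is mixed.
Let Row play R1 with probability p. Expected payoff against b1: 5p + 3(1−p) = 2p + 3; against b2: 1p + 6(1−p) = −5p + 6.
Setting these equal: 2p + 3 = −5p + 6 ⇒ 7p = 3 ⇒ p = 3/7, and the value is (2)·(3/7) + 3 = 27/7.
For Column: with q = P(b1), equating R1's and R2's payoffs gives 4q + 1 = −3q + 6 ⇒ q = 5/7.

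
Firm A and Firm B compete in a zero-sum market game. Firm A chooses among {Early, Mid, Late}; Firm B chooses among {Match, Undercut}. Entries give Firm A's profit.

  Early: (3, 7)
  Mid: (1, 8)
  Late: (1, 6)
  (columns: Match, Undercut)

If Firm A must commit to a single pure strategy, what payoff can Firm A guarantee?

3

Row minima: Early → 3, Mid → 1, Late → 1.
The best of these is 3.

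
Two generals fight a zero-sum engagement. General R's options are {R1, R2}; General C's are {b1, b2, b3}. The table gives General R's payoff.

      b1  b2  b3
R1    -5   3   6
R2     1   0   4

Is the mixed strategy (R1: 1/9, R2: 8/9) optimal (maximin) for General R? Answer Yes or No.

Yes

Against b1 this mix gives (1/9)·(-5) + (8/9)·1 = 1/3.
Against b2 this mix gives (1/9)·3 + (8/9)·0 = 1/3.
Against b3 this mix gives (1/9)·6 + (8/9)·4 = 38/9.
All of General C's active replies (b1, b2) yield 1/3, and no column does worse for General R. The mix makes General C indifferent and guarantees 1/3, so it is optimal.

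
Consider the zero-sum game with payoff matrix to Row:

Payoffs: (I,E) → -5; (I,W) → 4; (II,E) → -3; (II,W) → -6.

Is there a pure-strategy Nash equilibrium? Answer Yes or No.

Row minima: I → -5, II → -6; maximin = -5.
Column maxima: E → -3, W → 4; minimax = -3.
-5 ≠ -3, so no pure-strategy equilibrium exists.

No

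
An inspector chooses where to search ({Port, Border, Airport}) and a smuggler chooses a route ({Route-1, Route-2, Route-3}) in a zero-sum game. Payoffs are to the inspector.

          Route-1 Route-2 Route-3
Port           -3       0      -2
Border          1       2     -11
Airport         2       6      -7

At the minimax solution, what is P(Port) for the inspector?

Row minima: Port → -3, Border → -11, Airport → -7; maximin = -3.
Column maxima: Route-1 → 2, Route-2 → 6, Route-3 → -2; minimax = -2.
-3 ≠ -2, so there is no saddle point; optimal play is mixed.
Border is strictly dominated by Airport, so the inspector never plays it.
Route-2 is strictly dominated by Route-1 (it gives the inspector strictly more in every row), so the smuggler never plays it.
On the remaining 2×2 (Port, Airport vs Route-1, Route-3):
Let the inspector play Port with probability p. Expected payoff against Route-1: (-3)p + 2(1−p) = −5p + 2; against Route-3: (-2)p + (-7)(1−p) = 5p − 7.
Setting these equal: −5p + 2 = 5p − 7 ⇒ −10p = -9 ⇒ p = 9/10, and the value is (-5)·(9/10) + 2 = -5/2.
For the smuggler: with q = P(Route-1), equating Port's and Airport's payoffs gives −q − 2 = 9q − 7 ⇒ q = 1/2.

9/10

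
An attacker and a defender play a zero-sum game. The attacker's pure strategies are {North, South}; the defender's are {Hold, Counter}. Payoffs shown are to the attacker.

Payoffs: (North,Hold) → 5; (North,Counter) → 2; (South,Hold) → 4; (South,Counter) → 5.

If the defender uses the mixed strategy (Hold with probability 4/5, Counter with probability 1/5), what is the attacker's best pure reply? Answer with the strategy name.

Expected payoff of North: (4/5)·5 + (1/5)·2 = 22/5.
Expected payoff of South: (4/5)·4 + (1/5)·5 = 21/5.
The largest is 22/5, so the attacker's best response is North.

North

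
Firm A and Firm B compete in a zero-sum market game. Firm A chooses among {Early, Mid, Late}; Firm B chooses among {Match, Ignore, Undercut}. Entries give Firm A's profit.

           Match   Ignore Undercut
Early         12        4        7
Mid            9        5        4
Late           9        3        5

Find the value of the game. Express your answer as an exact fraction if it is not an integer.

Row minima: Early → 4, Mid → 4, Late → 3; maximin = 4.
Column maxima: Match → 12, Ignore → 5, Undercut → 7; minimax = 5.
4 ≠ 5, so there is no saddle point; optimal play is mixed.
Late is strictly dominated by Early, so Firm A never plays it.
Match is strictly dominated by Ignore (it gives Firm A strictly more in every row), so Firm B never plays it.
On the remaining 2×2 (Early, Mid vs Ignore, Undercut):
Let Firm A play Early with probability p. Expected payoff against Ignore: 4p + 5(1−p) = −p + 5; against Undercut: 7p + 4(1−p) = 3p + 4.
Setting these equal: −p + 5 = 3p + 4 ⇒ −4p = -1 ⇒ p = 1/4, and the value is (-1)·(1/4) + 5 = 19/4.
For Firm B: with q = P(Ignore), equating Early's and Mid's payoffs gives −3q + 7 = q + 4 ⇒ q = 3/4.

19/4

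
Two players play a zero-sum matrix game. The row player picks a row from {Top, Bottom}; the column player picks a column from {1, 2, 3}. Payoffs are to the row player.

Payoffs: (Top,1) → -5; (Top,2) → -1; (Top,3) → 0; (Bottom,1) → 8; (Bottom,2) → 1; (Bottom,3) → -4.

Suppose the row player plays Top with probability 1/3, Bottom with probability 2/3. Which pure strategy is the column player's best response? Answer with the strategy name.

3

If the column player plays 1, the row player's expected payoff is (1/3)·(-5) + (2/3)·8 = 11/3.
If the column player plays 2, the row player's expected payoff is (1/3)·(-1) + (2/3)·1 = 1/3.
If the column player plays 3, the row player's expected payoff is (1/3)·0 + (2/3)·(-4) = -8/3.
The column player minimizes the row player's payoff; the smallest is -8/3, so the best response is 3.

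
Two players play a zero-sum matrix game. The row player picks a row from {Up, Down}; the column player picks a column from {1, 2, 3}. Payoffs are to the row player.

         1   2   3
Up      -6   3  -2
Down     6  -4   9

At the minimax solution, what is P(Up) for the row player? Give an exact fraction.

Row minima: Up → -6, Down → -4; maximin = -4.
Column maxima: 1 → 6, 2 → 3, 3 → 9; minimax = 3.
-4 ≠ 3, so there is no saddle point; optimal play is mixed.
3 is strictly dominated by 1 (it gives the row player strictly more in every row), so the column player never plays it.
On the remaining 2×2 (Up, Down vs 1, 2):
Let the row player play Up with probability p. Expected payoff against 1: (-6)p + 6(1−p) = −12p + 6; against 2: 3p + (-4)(1−p) = 7p − 4.
Setting these equal: −12p + 6 = 7p − 4 ⇒ −19p = -10 ⇒ p = 10/19, and the value is (-12)·(10/19) + 6 = -6/19.
For the column player: with q = P(1), equating Up's and Down's payoffs gives −9q + 3 = 10q − 4 ⇒ q = 7/19.

10/19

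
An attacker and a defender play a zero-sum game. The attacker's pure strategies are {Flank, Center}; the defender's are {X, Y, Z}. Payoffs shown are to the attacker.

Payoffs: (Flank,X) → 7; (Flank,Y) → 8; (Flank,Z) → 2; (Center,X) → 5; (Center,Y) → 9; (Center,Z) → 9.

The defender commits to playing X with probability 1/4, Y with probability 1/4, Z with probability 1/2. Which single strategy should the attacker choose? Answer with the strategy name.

Center

Expected payoff of Flank: (1/4)·7 + (1/4)·8 + (1/2)·2 = 19/4.
Expected payoff of Center: (1/4)·5 + (1/4)·9 + (1/2)·9 = 8.
The largest is 8, so the attacker's best response is Center.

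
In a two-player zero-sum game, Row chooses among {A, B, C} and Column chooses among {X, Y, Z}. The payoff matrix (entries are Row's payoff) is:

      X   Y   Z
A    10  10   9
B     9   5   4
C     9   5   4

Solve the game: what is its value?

9

Row minima: A → 9, B → 4, C → 4; maximin = 9.
Column maxima: X → 10, Y → 10, Z → 9; minimax = 9.
Since maximin = minimax = 9, there is a saddle point and the value is 9.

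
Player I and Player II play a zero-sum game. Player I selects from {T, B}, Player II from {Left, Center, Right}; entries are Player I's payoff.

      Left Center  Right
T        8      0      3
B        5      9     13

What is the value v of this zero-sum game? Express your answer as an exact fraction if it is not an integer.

Row minima: T → 0, B → 5; maximin = 5.
Column maxima: Left → 8, Center → 9, Right → 13; minimax = 8.
5 ≠ 8, so there is no saddle point; optimal play is mixed.
Right is strictly dominated by Center (it gives Player I strictly more in every row), so Player II never plays it.
On the remaining 2×2 (T, B vs Left, Center):
Let Player I play T with probability p. Expected payoff against Left: 8p + 5(1−p) = 3p + 5; against Center: 0p + 9(1−p) = −9p + 9.
Setting these equal: 3p + 5 = −9p + 9 ⇒ 12p = 4 ⇒ p = 1/3, and the value is (3)·(1/3) + 5 = 6.
For Player II: with q = P(Left), equating T's and B's payoffs gives 8q = −4q + 9 ⇒ q = 3/4.

6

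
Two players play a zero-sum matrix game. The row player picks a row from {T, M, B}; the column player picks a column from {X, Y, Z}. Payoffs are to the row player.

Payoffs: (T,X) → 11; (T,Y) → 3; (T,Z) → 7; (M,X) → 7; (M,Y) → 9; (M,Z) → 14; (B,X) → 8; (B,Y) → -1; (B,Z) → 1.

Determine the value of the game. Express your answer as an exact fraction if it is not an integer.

39/5

Row minima: T → 3, M → 7, B → -1; maximin = 7.
Column maxima: X → 11, Y → 9, Z → 14; minimax = 9.
7 ≠ 9, so there is no saddle point; optimal play is mixed.
B is strictly dominated by T, so the row player never plays it.
Z is strictly dominated by Y (it gives the row player strictly more in every row), so the column player never plays it.
On the remaining 2×2 (T, M vs X, Y):
Let the row player play T with probability p. Expected payoff against X: 11p + 7(1−p) = 4p + 7; against Y: 3p + 9(1−p) = −6p + 9.
Setting these equal: 4p + 7 = −6p + 9 ⇒ 10p = 2 ⇒ p = 1/5, and the value is (4)·(1/5) + 7 = 39/5.
For the column player: with q = P(X), equating T's and M's payoffs gives 8q + 3 = −2q + 9 ⇒ q = 3/5.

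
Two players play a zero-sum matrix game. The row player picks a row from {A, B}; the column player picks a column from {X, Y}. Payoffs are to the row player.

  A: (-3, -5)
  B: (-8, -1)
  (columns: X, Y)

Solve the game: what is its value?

-37/9

Row minima: A → -5, B → -8; maximin = -5.
Column maxima: X → -3, Y → -1; minimax = -3.
-5 ≠ -3, so there is no saddle point; optimal play is mixed.
Let the row player play A with probability p. Expected payoff against X: (-3)p + (-8)(1−p) = 5p − 8; against Y: (-5)p + (-1)(1−p) = −4p − 1.
Setting these equal: 5p − 8 = −4p − 1 ⇒ 9p = 7 ⇒ p = 7/9, and the value is (5)·(7/9) − 8 = -37/9.
For the column player: with q = P(X), equating A's and B's payoffs gives 2q − 5 = −7q − 1 ⇒ q = 4/9.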